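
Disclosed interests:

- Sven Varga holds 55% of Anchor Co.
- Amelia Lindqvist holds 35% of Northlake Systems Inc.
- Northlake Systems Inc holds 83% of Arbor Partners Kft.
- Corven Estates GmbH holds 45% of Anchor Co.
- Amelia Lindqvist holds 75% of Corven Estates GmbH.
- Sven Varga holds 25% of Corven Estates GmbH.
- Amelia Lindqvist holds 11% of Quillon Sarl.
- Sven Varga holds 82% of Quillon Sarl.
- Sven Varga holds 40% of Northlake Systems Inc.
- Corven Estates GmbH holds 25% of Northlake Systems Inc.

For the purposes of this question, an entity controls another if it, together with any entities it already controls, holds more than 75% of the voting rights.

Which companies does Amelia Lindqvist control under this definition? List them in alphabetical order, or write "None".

None

Amelia's largest direct stake is 75% in Corven, which does not meet the threshold.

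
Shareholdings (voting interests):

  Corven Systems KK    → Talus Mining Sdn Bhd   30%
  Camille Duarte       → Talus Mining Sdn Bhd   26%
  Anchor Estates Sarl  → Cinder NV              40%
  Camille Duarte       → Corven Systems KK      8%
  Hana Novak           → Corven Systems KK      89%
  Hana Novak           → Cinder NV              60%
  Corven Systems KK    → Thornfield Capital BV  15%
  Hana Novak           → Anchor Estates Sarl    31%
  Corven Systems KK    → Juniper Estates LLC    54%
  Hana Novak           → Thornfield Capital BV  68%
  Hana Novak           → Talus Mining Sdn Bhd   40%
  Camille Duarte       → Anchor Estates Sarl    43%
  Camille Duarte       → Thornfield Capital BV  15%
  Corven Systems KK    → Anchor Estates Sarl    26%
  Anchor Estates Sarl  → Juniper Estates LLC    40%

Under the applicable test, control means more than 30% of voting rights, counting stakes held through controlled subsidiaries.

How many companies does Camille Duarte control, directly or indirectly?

3

Camille holds 43% of Anchor, so Camille controls Anchor.
Anchor holds 40% of Cinder, so Camille controls Cinder.
Anchor holds 40% of Juniper, so Camille controls Juniper.
No other company's threshold is met.
Camille controls 3 companies.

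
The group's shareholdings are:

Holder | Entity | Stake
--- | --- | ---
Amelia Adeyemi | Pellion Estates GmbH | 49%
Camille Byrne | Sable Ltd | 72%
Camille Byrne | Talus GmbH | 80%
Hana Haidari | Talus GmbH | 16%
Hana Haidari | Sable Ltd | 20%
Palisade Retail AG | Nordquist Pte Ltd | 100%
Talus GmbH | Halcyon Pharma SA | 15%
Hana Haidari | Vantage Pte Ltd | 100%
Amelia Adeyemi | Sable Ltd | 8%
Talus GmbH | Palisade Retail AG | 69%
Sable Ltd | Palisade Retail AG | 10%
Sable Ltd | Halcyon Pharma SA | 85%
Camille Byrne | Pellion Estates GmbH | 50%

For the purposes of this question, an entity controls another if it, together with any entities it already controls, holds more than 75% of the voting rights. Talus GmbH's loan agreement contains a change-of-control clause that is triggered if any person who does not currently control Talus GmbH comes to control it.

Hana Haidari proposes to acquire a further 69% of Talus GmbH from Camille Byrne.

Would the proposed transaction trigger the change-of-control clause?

The purchase adds only to Hana's holdings (Camille's stake shrinks), so Hana is the only person who could newly come to control Talus.
Hana holds 100% of Vantage, so Hana controls Vantage.
In Talus, Hana's side holds only 16%, not > 75%.
So before the transaction, Hana does not control Talus.
After the purchase, Hana's direct stake in Talus rises to 16% + 69% = 85%, and Camille's stake falls to 11%.
Hana holds 85% of Talus, so Hana controls Talus.
Hana did not control Talus before and does after, so the clause is triggered.

Yes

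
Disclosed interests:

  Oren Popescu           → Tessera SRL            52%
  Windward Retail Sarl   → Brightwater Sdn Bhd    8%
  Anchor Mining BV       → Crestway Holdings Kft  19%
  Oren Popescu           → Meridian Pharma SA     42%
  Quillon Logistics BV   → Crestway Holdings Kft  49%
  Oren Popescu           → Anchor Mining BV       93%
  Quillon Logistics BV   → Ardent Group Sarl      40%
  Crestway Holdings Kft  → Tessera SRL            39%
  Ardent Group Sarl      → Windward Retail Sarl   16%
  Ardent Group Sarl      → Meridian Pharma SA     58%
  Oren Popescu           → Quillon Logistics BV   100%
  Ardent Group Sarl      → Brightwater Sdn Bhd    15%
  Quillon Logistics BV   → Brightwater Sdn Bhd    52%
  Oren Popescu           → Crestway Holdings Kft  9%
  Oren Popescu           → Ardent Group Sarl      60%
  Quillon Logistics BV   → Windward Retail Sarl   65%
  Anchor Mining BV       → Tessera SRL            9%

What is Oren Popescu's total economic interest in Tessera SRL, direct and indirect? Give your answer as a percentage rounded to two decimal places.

Oren reaches Tessera along 5 paths.
Via Quillon → Crestway: 100% × 49% × 39% = 19.11%.
Via Anchor → Crestway: 93% × 19% × 39% = 6.8913%.
Via Crestway: 9% × 39% = 3.51%.
Direct stake: 52% = 52%.
Via Anchor: 93% × 9% = 8.37%.
Total: 19.11% + 6.8913% + 3.51% + 52% + 8.37% = 89.8813%.
Rounded: 89.88%.

89.88%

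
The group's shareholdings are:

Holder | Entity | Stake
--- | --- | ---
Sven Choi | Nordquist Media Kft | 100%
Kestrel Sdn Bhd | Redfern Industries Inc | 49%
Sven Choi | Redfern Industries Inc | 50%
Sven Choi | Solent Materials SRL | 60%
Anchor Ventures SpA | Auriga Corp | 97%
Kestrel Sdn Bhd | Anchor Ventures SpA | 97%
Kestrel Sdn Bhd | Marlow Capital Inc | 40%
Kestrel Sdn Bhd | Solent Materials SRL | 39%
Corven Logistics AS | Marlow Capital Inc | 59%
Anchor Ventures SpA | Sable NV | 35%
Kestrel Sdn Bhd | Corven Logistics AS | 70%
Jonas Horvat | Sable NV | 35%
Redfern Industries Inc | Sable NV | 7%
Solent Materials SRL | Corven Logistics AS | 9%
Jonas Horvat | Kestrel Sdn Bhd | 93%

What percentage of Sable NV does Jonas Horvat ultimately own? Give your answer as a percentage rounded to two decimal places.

Jonas reaches Sable along 3 paths.
Via Kestrel → Anchor: 93% × 97% × 35% = 31.5735%.
Direct stake: 35% = 35%.
Via Kestrel → Redfern: 93% × 49% × 7% = 3.1899%.
Total: 31.5735% + 35% + 3.1899% = 69.7634%.
Rounded: 69.76%.

69.76%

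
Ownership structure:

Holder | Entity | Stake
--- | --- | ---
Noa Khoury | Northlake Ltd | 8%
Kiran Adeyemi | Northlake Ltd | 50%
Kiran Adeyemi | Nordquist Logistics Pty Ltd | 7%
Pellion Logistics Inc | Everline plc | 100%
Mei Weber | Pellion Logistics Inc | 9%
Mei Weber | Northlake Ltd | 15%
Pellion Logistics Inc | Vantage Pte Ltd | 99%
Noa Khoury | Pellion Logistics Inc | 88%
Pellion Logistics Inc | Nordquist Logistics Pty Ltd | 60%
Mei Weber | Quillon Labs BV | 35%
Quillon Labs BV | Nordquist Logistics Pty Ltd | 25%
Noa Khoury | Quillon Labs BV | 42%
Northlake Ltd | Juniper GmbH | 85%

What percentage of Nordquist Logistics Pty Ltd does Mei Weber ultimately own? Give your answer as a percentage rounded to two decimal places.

14.15%

Mei reaches Nordquist along 2 paths.
Via Quillon: 35% × 25% = 8.75%.
Via Pellion: 9% × 60% = 5.4%.
Total: 8.75% + 5.4% = 14.15%.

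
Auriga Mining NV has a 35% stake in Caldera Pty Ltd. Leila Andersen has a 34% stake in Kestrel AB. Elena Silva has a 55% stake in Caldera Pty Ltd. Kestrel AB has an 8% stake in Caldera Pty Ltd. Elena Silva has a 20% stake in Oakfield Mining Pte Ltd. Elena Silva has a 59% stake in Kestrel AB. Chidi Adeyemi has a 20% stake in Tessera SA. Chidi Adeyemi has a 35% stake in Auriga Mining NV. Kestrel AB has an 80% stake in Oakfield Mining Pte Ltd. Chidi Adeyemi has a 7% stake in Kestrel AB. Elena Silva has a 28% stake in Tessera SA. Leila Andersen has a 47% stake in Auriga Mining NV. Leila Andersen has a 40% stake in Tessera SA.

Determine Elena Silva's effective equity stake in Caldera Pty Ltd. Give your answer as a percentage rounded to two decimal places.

Elena reaches Caldera along 2 paths.
Direct stake: 55% = 55%.
Via Kestrel: 59% × 8% = 4.72%.
Total: 55% + 4.72% = 59.72%.

59.72%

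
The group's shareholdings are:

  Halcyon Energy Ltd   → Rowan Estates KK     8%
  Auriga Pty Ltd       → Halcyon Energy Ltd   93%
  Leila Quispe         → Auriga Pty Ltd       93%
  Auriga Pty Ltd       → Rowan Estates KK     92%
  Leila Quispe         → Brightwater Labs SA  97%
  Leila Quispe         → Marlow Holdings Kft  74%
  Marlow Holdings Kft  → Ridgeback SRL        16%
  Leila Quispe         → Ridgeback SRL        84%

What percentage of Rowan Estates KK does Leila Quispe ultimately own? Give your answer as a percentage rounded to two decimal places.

92.48%

Leila reaches Rowan along 2 paths.
Via Auriga → Halcyon: 93% × 93% × 8% = 6.9192%.
Via Auriga: 93% × 92% = 85.56%.
Total: 6.9192% + 85.56% = 92.4792%.
Rounded: 92.48%.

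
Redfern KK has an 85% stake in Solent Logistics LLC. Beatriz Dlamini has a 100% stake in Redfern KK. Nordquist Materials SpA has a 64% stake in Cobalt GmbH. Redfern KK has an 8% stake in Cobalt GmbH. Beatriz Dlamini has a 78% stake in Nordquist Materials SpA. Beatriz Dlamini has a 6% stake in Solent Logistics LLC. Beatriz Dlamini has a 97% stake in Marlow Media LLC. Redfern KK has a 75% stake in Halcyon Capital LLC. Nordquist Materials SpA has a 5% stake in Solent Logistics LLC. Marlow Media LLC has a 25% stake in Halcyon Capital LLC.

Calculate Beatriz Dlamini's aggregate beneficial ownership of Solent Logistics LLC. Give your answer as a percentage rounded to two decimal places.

Beatriz reaches Solent along 3 paths.
Direct stake: 6% = 6%.
Via Redfern: 100% × 85% = 85%.
Via Nordquist: 78% × 5% = 3.9%.
Total: 6% + 85% + 3.9% = 94.9%.
Rounded: 94.90%.

94.90%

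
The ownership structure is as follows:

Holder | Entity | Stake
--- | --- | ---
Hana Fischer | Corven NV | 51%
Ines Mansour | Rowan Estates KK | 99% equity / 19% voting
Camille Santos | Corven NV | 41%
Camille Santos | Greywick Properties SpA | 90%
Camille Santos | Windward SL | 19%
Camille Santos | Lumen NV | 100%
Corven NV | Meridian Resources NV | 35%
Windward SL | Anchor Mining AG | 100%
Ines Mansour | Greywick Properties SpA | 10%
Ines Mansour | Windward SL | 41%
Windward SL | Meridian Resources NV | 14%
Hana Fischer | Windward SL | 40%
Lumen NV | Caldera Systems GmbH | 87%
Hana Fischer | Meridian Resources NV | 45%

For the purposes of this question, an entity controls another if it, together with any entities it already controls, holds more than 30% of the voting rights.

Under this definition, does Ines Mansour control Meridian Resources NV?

Ines holds 41% of Windward, so Ines controls Windward.
Windward holds 100% of Anchor, so Ines controls Anchor.
In Meridian, Ines's side holds only 14%, not > 30%.
So Ines does not control Meridian.

No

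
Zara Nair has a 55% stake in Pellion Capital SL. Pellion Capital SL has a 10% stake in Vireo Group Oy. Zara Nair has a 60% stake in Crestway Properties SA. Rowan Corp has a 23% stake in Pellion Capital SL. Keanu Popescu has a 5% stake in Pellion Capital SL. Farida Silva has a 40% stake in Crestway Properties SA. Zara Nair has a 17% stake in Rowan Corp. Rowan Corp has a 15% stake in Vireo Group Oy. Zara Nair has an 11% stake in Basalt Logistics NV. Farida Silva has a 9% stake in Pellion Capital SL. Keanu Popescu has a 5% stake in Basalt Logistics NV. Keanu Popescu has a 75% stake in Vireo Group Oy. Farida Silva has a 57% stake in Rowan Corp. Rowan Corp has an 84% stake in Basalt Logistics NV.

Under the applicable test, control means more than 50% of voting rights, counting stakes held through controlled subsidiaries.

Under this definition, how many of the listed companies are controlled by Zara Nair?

2

Zara holds 55% of Pellion, so Zara controls Pellion.
Zara holds 60% of Crestway, so Zara controls Crestway.
No other company's threshold is met.
Zara controls 2 companies.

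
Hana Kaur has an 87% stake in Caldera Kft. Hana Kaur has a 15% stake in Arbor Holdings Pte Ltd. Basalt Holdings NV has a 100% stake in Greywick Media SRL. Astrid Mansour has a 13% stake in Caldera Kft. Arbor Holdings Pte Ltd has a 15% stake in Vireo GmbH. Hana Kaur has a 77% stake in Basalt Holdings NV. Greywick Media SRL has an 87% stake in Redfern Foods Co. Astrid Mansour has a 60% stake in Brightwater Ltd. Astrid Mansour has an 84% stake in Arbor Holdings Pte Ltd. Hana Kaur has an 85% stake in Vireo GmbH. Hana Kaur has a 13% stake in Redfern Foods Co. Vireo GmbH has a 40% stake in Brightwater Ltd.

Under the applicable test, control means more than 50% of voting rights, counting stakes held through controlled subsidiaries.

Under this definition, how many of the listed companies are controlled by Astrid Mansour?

2

Astrid holds 84% of Arbor, so Astrid controls Arbor.
Astrid holds 60% of Brightwater, so Astrid controls Brightwater.
No other company's threshold is met.
Astrid controls 2 companies.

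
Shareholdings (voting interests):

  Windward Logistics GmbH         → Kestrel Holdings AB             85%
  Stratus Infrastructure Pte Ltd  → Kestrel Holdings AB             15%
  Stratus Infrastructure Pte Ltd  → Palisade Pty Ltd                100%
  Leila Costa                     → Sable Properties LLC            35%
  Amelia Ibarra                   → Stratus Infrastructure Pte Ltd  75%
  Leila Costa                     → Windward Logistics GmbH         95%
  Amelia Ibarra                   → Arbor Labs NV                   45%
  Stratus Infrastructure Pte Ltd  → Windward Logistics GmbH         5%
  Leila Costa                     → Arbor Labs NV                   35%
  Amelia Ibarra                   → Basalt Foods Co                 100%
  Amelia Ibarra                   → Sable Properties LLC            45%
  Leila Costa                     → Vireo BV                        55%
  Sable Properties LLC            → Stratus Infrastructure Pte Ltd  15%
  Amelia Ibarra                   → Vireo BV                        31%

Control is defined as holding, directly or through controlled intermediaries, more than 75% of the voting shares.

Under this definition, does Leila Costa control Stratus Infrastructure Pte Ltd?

Leila holds 95% of Windward, so Leila controls Windward.
Windward holds 85% of Kestrel, so Leila controls Kestrel.
Neither Leila nor any entity Leila controls holds any voting interest in Stratus.
So Leila does not control Stratus.

No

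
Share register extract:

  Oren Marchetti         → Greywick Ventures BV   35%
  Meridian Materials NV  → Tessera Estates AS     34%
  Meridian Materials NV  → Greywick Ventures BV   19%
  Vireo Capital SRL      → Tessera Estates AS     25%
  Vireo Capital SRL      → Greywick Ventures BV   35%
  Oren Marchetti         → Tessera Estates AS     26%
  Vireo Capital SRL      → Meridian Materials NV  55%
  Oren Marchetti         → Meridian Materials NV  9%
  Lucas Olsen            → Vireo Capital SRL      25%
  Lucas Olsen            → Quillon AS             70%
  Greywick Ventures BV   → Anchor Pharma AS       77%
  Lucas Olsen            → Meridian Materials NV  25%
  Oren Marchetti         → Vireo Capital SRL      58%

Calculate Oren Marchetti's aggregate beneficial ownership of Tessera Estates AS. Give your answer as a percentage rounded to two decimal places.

54.41%

Oren reaches Tessera along 4 paths.
Via Vireo: 58% × 25% = 14.5%.
Direct stake: 26% = 26%.
Via Meridian: 9% × 34% = 3.06%.
Via Vireo → Meridian: 58% × 55% × 34% = 10.846%.
Total: 14.5% + 26% + 3.06% + 10.846% = 54.406%.
Rounded: 54.41%.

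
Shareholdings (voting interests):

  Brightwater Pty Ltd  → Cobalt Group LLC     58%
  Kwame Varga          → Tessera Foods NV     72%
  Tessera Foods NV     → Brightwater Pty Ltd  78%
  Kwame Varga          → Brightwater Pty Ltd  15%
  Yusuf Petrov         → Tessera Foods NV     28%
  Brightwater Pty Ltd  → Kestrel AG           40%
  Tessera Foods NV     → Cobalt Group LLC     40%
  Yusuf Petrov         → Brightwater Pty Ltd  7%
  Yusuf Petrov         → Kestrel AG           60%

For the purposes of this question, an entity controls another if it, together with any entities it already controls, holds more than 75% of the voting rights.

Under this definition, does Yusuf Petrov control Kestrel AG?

No

Yusuf's largest direct stake is 60% in Kestrel, which does not meet the threshold, so Yusuf controls no company.
In Kestrel, Yusuf's side holds only 60%, not > 75%.
So Yusuf does not control Kestrel.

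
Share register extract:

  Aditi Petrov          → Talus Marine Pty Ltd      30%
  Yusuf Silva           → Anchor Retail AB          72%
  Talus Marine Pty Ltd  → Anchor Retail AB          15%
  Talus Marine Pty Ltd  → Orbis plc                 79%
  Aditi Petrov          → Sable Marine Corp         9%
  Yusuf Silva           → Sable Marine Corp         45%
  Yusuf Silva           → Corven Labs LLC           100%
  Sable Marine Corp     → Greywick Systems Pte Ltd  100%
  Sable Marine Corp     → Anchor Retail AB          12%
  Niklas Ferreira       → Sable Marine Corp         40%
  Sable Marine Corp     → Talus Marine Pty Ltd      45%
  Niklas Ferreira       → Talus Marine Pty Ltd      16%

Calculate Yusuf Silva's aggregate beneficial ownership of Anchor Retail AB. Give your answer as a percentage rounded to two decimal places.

Yusuf reaches Anchor along 3 paths.
Via Sable → Talus: 45% × 45% × 15% = 3.0375%.
Via Sable: 45% × 12% = 5.4%.
Direct stake: 72% = 72%.
Total: 3.0375% + 5.4% + 72% = 80.4375%.
Rounded: 80.44%.

80.44%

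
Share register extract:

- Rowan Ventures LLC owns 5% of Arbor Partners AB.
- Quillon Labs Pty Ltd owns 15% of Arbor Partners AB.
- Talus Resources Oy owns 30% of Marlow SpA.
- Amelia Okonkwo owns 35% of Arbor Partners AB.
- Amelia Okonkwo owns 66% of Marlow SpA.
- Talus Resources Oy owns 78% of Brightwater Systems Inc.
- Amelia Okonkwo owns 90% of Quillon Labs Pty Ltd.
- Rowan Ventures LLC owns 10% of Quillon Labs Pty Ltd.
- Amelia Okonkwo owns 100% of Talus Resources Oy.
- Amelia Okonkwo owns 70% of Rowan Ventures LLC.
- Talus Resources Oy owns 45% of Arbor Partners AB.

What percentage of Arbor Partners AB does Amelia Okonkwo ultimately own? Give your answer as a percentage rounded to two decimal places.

98.05%

Amelia reaches Arbor along 5 paths.
Via Quillon: 90% × 15% = 13.5%.
Via Rowan → Quillon: 70% × 10% × 15% = 1.05%.
Via Talus: 100% × 45% = 45%.
Direct stake: 35% = 35%.
Via Rowan: 70% × 5% = 3.5%.
Total: 13.5% + 1.05% + 45% + 35% + 3.5% = 98.05%.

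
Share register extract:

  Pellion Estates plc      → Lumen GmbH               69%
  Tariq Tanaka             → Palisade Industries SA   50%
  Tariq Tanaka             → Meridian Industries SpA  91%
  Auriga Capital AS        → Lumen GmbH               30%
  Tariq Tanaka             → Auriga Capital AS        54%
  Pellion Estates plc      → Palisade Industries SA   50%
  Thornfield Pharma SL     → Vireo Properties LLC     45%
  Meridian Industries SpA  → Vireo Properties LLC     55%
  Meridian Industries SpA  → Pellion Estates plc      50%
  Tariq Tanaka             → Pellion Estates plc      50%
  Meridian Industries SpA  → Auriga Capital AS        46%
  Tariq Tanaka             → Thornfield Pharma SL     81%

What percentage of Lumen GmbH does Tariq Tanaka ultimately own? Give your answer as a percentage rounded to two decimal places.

Tariq reaches Lumen along 4 paths.
Via Auriga: 54% × 30% = 16.2%.
Via Meridian → Auriga: 91% × 46% × 30% = 12.558%.
Via Meridian → Pellion: 91% × 50% × 69% = 31.395%.
Via Pellion: 50% × 69% = 34.5%.
Total: 16.2% + 12.558% + 31.395% + 34.5% = 94.653%.
Rounded: 94.65%.

94.65%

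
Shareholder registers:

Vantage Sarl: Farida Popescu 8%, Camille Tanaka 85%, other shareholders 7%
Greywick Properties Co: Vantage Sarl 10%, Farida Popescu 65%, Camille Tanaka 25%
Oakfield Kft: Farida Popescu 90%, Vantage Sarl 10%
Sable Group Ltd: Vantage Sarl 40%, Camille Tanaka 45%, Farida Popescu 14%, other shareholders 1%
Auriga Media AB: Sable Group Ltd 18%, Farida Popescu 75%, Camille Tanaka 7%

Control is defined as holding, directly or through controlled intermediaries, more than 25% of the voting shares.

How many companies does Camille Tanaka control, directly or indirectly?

Camille holds 85% of Vantage, so Camille controls Vantage.
Vantage and Camille together hold 10% + 25% = 35% of Greywick, so Camille controls Greywick.
Vantage and Camille together hold 40% + 45% = 85% of Sable, so Camille controls Sable.
No other company's threshold is met.
Camille controls 3 companies.

3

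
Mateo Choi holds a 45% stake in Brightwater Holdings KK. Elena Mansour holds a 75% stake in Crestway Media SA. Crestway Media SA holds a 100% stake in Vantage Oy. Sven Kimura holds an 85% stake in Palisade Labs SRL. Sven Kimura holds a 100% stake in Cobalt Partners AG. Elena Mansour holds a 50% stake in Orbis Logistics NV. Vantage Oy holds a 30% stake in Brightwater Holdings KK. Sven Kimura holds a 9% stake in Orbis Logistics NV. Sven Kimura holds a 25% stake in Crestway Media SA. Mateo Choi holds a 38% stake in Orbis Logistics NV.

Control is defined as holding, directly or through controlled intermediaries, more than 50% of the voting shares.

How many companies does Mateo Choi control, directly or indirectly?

Mateo's largest direct stake is 45% in Brightwater, which does not meet the threshold.
Mateo controls 0 companies.

0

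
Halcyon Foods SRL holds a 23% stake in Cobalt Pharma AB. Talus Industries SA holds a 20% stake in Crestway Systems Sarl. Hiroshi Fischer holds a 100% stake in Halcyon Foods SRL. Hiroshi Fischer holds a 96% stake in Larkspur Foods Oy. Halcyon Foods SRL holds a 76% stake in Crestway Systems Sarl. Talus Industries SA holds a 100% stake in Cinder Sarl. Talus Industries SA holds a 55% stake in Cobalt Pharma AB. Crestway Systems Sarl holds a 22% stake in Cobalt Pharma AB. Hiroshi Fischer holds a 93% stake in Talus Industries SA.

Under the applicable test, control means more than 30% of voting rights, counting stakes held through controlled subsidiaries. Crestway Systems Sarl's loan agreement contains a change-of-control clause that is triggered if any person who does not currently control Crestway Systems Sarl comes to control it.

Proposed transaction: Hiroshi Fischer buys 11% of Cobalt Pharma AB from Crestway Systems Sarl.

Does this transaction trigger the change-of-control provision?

The purchase adds only to Hiroshi's holdings (Crestway's stake shrinks), so Hiroshi is the only person who could newly come to control Crestway.
Hiroshi holds 100% of Halcyon, so Hiroshi controls Halcyon.
Hiroshi holds 93% of Talus, so Hiroshi controls Talus.
Halcyon and Talus together hold 76% + 20% = 96% of Crestway, so Hiroshi controls Crestway.
So Hiroshi already controls Crestway before the transaction.
After the purchase, Hiroshi holds 11% of Cobalt directly, and Crestway's stake falls to 11%.
Hiroshi controlled Crestway already, so this is not a new person acquiring control; every other person's position is unchanged or reduced.
No new person acquires control, so the clause is not triggered.

No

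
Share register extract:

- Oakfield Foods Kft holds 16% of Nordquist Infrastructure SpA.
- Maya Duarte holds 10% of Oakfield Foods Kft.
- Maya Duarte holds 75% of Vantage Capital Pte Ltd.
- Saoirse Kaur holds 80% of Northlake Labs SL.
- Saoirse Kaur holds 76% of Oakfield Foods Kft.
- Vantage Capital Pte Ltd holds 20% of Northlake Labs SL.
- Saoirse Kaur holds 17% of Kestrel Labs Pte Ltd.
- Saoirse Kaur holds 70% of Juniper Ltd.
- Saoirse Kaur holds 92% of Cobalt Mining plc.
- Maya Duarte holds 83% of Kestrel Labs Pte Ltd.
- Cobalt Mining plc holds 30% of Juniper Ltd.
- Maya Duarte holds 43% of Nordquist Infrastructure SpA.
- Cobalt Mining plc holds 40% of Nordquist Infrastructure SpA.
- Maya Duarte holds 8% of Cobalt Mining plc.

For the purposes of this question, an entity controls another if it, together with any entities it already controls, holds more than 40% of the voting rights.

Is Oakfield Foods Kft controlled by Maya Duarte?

Maya holds 83% of Kestrel, so Maya controls Kestrel.
Maya holds 75% of Vantage, so Maya controls Vantage.
Maya holds 43% of Nordquist, so Maya controls Nordquist.
In Oakfield, Maya's side holds only 10%, not > 40%.
So Maya does not control Oakfield.

No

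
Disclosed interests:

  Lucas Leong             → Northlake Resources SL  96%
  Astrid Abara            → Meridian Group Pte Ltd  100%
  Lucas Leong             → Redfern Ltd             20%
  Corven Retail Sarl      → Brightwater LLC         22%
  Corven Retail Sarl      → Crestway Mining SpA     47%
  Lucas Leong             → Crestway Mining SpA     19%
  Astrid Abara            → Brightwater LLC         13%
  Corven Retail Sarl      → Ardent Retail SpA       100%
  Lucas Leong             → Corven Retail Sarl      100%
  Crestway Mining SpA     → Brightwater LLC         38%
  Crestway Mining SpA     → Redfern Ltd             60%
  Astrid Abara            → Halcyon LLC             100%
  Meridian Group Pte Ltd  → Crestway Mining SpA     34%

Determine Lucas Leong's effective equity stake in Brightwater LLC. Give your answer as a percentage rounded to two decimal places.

Lucas reaches Brightwater along 3 paths.
Via Crestway: 19% × 38% = 7.22%.
Via Corven → Crestway: 100% × 47% × 38% = 17.86%.
Via Corven: 100% × 22% = 22%.
Total: 7.22% + 17.86% + 22% = 47.08%.

47.08%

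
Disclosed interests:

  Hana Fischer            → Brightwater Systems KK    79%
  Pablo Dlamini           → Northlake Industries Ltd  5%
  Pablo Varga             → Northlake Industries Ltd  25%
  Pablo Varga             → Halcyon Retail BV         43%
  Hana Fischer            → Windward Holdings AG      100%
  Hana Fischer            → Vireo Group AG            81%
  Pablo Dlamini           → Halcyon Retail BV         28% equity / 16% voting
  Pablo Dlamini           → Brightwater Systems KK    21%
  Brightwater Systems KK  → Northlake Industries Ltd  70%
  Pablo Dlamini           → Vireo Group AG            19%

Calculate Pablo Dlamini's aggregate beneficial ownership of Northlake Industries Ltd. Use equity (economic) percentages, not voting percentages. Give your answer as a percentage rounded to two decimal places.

Pablo Dlamini reaches Northlake along 2 paths.
Via Brightwater: 21% × 70% = 14.7%.
Direct stake: 5% = 5%.
Total: 14.7% + 5% = 19.7%.
Rounded: 19.70%.

19.70%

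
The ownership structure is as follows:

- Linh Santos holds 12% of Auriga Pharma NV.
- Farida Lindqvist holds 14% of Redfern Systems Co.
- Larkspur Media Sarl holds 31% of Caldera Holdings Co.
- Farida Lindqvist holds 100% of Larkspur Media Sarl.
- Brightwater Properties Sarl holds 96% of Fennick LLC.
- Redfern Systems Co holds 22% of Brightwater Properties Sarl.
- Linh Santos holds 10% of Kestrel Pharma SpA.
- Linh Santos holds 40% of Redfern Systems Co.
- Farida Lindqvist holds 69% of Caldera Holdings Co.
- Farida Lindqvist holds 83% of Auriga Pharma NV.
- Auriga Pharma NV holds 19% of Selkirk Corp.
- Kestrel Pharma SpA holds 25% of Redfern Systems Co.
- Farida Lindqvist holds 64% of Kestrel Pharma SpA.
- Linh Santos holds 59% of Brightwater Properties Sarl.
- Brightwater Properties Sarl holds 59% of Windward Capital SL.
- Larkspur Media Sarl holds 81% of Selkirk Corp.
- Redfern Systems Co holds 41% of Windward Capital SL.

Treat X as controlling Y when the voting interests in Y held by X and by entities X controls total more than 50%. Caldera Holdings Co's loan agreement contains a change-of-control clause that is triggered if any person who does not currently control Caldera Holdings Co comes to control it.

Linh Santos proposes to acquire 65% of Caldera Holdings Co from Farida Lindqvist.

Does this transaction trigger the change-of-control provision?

The purchase adds only to Linh's holdings (Farida's stake shrinks), so Linh is the only person who could newly come to control Caldera.
Linh holds 59% of Brightwater, so Linh controls Brightwater.
Brightwater holds 96% of Fennick, so Linh controls Fennick.
Brightwater holds 59% of Windward, so Linh controls Windward.
Neither Linh nor any entity Linh controls holds any voting interest in Caldera.
So before the transaction, Linh does not control Caldera.
After the purchase, Linh holds 65% of Caldera directly, and Farida's stake falls to 4%.
Linh holds 65% of Caldera, so Linh controls Caldera.
Linh did not control Caldera before and does after, so the clause is triggered.

Yes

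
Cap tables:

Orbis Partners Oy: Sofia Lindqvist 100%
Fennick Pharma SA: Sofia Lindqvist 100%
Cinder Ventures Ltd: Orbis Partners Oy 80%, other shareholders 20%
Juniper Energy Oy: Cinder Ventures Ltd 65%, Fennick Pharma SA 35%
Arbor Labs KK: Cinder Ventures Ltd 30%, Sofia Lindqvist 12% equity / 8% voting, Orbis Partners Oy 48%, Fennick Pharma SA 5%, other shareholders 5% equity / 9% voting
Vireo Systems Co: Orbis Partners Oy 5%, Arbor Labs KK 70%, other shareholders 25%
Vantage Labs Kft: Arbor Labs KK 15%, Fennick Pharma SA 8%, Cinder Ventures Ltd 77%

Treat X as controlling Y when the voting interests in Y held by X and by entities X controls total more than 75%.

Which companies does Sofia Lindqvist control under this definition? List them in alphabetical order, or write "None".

Arbor Labs KK, Cinder Ventures Ltd, Fennick Pharma SA, Juniper Energy Oy, Orbis Partners Oy, Vantage Labs Kft

Sofia holds 100% of Orbis, so Sofia controls Orbis.
Sofia holds 100% of Fennick, so Sofia controls Fennick.
Orbis holds 80% of Cinder, so Sofia controls Cinder.
Cinder and Fennick together hold 65% + 35% = 100% of Juniper, so Sofia controls Juniper.
Cinder and Sofia and Orbis and Fennick together hold 30% + 8% + 48% + 5% = 91% of Arbor, so Sofia controls Arbor.
Arbor and Fennick and Cinder together hold 15% + 8% + 77% = 100% of Vantage, so Sofia controls Vantage.
No other company's threshold is met.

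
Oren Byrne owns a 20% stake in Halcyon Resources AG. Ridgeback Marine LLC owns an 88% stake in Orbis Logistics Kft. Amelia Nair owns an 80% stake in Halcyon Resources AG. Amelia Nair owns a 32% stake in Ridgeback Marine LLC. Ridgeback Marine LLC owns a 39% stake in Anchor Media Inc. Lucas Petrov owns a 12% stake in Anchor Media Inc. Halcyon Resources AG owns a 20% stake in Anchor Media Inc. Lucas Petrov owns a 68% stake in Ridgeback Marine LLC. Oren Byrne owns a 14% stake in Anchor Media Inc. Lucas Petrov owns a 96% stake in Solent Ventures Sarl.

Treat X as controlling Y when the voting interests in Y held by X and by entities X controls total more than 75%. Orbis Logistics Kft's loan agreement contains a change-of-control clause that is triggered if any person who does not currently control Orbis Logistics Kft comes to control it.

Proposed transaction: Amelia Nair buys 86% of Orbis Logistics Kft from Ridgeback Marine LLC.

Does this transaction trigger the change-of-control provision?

Yes

The purchase adds only to Amelia's holdings (Ridgeback's stake shrinks), so Amelia is the only person who could newly come to control Orbis.
Amelia holds 80% of Halcyon, so Amelia controls Halcyon.
Neither Amelia nor any entity Amelia controls holds any voting interest in Orbis.
So before the transaction, Amelia does not control Orbis.
After the purchase, Amelia holds 86% of Orbis directly, and Ridgeback's stake falls to 2%.
Amelia holds 86% of Orbis, so Amelia controls Orbis.
Amelia did not control Orbis before and does after, so the clause is triggered.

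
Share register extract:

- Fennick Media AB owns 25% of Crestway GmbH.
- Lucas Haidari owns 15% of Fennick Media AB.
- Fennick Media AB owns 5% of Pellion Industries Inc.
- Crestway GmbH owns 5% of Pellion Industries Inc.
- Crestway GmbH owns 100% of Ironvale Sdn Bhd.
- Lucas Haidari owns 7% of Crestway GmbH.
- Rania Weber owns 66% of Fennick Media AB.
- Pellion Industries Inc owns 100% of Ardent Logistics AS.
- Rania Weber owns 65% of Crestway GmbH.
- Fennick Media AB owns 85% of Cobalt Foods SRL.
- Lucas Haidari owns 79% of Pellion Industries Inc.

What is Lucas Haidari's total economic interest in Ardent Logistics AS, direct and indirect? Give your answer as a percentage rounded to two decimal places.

80.29%

Lucas reaches Ardent along 4 paths.
Via Pellion: 79% × 100% = 79%.
Via Fennick → Pellion: 15% × 5% × 100% = 0.75%.
Via Fennick → Crestway → Pellion: 15% × 25% × 5% × 100% = 0.1875%.
Via Crestway → Pellion: 7% × 5% × 100% = 0.35%.
Total: 79% + 0.75% + 0.1875% + 0.35% = 80.2875%.
Rounded: 80.29%.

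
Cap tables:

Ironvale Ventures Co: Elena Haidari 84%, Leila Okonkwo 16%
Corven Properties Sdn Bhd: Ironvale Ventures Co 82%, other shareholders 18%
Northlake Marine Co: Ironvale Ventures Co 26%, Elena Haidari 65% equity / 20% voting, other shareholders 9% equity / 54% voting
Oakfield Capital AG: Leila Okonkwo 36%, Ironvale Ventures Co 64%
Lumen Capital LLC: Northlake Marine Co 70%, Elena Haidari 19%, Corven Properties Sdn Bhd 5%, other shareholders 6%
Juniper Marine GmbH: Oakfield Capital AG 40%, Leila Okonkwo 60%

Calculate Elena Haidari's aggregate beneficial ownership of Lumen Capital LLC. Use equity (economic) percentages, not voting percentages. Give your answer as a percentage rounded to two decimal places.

83.23%

Elena reaches Lumen along 4 paths.
Via Ironvale → Northlake: 84% × 26% × 70% = 15.288%.
Via Northlake: 65% × 70% = 45.5%.
Direct stake: 19% = 19%.
Via Ironvale → Corven: 84% × 82% × 5% = 3.444%.
Total: 15.288% + 45.5% + 19% + 3.444% = 83.232%.
Rounded: 83.23%.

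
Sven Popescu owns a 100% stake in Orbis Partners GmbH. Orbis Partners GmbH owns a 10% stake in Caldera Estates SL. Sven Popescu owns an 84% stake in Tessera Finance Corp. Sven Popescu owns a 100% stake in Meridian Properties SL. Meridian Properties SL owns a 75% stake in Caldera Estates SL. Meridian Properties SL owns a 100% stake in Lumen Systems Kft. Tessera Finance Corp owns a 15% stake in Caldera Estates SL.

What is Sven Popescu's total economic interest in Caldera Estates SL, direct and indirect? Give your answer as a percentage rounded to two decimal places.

Sven reaches Caldera along 3 paths.
Via Orbis: 100% × 10% = 10%.
Via Tessera: 84% × 15% = 12.6%.
Via Meridian: 100% × 75% = 75%.
Total: 10% + 12.6% + 75% = 97.6%.
Rounded: 97.60%.

97.60%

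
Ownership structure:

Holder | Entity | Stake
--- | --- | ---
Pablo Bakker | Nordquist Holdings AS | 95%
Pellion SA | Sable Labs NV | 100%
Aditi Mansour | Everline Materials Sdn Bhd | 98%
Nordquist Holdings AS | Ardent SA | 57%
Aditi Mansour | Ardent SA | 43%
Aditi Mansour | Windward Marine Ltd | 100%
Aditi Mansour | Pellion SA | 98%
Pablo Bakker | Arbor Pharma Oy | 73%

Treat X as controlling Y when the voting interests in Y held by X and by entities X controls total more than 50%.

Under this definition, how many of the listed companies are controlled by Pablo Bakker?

Pablo holds 95% of Nordquist, so Pablo controls Nordquist.
Nordquist holds 57% of Ardent, so Pablo controls Ardent.
Pablo holds 73% of Arbor, so Pablo controls Arbor.
No other company's threshold is met.
Pablo controls 3 companies.

3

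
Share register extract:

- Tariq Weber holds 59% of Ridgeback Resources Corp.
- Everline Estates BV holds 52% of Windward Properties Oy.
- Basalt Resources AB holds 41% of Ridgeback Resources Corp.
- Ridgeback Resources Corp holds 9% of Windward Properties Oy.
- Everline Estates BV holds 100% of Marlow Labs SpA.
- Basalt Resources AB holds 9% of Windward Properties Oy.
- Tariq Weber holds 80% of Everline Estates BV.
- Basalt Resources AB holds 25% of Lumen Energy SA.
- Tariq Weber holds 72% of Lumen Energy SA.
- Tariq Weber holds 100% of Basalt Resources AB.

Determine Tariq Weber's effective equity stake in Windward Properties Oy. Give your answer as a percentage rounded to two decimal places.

Tariq reaches Windward along 4 paths.
Via Basalt: 100% × 9% = 9%.
Via Ridgeback: 59% × 9% = 5.31%.
Via Basalt → Ridgeback: 100% × 41% × 9% = 3.69%.
Via Everline: 80% × 52% = 41.6%.
Total: 9% + 5.31% + 3.69% + 41.6% = 59.6%.
Rounded: 59.60%.

59.60%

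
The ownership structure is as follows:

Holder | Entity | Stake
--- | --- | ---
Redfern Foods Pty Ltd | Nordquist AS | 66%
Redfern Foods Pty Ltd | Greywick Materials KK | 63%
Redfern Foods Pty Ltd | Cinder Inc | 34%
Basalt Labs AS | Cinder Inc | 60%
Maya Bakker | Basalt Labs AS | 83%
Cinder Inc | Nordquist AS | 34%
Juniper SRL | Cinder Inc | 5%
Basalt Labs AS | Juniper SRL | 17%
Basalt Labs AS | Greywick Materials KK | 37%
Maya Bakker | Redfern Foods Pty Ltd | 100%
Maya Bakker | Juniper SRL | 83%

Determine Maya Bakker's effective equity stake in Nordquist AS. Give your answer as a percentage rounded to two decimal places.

Maya reaches Nordquist along 5 paths.
Via Basalt → Cinder: 83% × 60% × 34% = 16.932%.
Via Redfern → Cinder: 100% × 34% × 34% = 11.56%.
Via Juniper → Cinder: 83% × 5% × 34% = 1.411%.
Via Basalt → Juniper → Cinder: 83% × 17% × 5% × 34% = 0.23987%.
Via Redfern: 100% × 66% = 66%.
Total: 16.932% + 11.56% + 1.411% + 0.23987% + 66% = 96.14287%.
Rounded: 96.14%.

96.14%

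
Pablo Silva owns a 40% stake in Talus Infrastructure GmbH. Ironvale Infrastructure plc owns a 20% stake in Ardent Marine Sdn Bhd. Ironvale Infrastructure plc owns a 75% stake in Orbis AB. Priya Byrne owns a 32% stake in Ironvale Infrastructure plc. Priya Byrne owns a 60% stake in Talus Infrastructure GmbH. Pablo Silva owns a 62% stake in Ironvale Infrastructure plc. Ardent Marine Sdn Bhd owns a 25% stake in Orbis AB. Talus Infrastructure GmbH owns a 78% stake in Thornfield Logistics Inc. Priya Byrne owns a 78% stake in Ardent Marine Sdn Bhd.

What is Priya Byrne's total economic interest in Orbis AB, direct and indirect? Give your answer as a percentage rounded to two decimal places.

Priya reaches Orbis along 3 paths.
Via Ironvale → Ardent: 32% × 20% × 25% = 1.6%.
Via Ardent: 78% × 25% = 19.5%.
Via Ironvale: 32% × 75% = 24%.
Total: 1.6% + 19.5% + 24% = 45.1%.
Rounded: 45.10%.

45.10%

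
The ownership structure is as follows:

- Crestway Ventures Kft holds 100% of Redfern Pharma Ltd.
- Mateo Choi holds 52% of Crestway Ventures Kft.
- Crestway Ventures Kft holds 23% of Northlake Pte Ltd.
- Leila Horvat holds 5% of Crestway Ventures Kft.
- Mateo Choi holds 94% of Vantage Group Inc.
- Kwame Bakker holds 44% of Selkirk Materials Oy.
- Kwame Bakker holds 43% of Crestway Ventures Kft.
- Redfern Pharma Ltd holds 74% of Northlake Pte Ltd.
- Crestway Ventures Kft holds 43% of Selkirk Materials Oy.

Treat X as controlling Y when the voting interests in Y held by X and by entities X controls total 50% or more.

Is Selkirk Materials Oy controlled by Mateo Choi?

No

Mateo holds 94% of Vantage, so Mateo controls Vantage.
Mateo holds 52% of Crestway, so Mateo controls Crestway.
Crestway holds 100% of Redfern, so Mateo controls Redfern.
Redfern and Crestway together hold 74% + 23% = 97% of Northlake, so Mateo controls Northlake.
In Selkirk, Mateo's side holds only 43%, not ≥ 50%.
So Mateo does not control Selkirk.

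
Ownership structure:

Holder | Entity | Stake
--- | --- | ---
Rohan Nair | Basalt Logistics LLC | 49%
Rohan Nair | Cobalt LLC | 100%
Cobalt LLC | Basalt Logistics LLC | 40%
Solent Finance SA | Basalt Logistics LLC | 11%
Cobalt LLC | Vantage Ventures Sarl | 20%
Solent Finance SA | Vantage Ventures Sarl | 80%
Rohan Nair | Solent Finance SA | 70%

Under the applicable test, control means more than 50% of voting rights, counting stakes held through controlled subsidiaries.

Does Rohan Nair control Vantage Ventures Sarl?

Yes

Rohan holds 70% of Solent, so Rohan controls Solent.
Rohan holds 100% of Cobalt, so Rohan controls Cobalt.
Cobalt and Solent together hold 20% + 80% = 100% of Vantage, so Rohan controls Vantage.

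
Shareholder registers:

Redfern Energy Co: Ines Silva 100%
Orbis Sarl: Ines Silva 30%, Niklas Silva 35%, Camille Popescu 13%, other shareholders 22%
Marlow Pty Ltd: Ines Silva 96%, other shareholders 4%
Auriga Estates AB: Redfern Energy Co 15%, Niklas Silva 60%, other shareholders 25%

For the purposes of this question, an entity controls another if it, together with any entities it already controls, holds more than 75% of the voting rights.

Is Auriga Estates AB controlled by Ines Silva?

Ines holds 100% of Redfern, so Ines controls Redfern.
Ines holds 96% of Marlow, so Ines controls Marlow.
In Auriga, Ines's side holds only 15%, not > 75%.
So Ines does not control Auriga.

No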